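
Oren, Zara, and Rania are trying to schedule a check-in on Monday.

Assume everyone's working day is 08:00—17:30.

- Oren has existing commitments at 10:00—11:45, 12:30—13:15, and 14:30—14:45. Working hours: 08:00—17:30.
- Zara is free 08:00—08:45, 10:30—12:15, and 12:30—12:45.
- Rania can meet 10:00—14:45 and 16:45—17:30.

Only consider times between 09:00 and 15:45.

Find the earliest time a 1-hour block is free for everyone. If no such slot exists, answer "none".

Oren free within 08:00–17:30: 08:00–10:00, 11:45–12:30, 13:15–14:30, 14:45–17:30.
Oren ∩ Zara: 08:00–08:45, 11:45–12:15.
Oren ∩ Zara ∩ Rania: 11:45–12:15.
Restricted to 09:00–15:45: 11:45–12:15.
Windows ≥ 60 min: (none).

none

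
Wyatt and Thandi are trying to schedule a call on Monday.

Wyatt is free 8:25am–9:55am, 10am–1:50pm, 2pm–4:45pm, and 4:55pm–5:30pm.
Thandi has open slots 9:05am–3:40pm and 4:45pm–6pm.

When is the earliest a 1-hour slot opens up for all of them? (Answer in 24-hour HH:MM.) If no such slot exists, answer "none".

10:00

Wyatt ∩ Thandi: 09:05–09:55, 10:00–13:50, 14:00–15:40, 16:55–17:30.
Windows ≥ 60 min: 10:00–13:50, 14:00–15:40.
Earliest such window starts at 10:00.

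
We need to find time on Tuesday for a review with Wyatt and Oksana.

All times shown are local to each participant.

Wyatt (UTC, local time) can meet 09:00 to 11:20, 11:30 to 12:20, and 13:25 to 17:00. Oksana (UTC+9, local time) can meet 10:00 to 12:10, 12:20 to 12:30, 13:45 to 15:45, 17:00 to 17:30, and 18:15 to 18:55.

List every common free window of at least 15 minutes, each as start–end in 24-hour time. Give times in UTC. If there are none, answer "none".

Wyatt → UTC: 09:00–11:20, 11:30–12:20, 13:25–17:00.
Oksana → UTC: 01:00–03:10, 03:20–03:30, 04:45–06:45, 08:00–08:30, 09:15–09:55.
Wyatt ∩ Oksana: 09:15–09:55.
Windows ≥ 15 min: 09:15–09:55.

09:15–09:55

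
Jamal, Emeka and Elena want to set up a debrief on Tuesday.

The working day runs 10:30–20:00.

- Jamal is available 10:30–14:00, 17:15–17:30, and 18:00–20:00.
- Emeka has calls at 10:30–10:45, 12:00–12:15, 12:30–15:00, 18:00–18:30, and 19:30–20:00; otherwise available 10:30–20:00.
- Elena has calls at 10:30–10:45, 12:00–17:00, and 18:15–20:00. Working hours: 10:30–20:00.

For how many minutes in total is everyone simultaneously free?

Emeka free within 10:30–20:00: 10:45–12:00, 12:15–12:30, 15:00–18:00, 18:30–19:30.
Elena free within 10:30–20:00: 10:45–12:00, 17:00–18:15.
Jamal ∩ Emeka: 10:45–12:00, 12:15–12:30, 17:15–17:30, 18:30–19:30.
Jamal ∩ Emeka ∩ Elena: 10:45–12:00, 17:15–17:30.
Total common minutes: 75 + 15 = 90.

90 minutes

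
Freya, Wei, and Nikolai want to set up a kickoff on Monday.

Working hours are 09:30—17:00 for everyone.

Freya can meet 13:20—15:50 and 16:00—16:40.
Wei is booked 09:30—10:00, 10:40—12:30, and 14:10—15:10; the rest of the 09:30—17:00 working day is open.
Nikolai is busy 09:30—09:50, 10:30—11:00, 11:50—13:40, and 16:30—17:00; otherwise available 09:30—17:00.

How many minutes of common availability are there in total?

Wei free within 09:30–17:00: 10:00–10:40, 12:30–14:10, 15:10–17:00.
Nikolai free within 09:30–17:00: 09:50–10:30, 11:00–11:50, 13:40–16:30.
Freya ∩ Wei: 13:20–14:10, 15:10–15:50, 16:00–16:40.
Freya ∩ Wei ∩ Nikolai: 13:40–14:10, 15:10–15:50, 16:00–16:30.
Total common minutes: 30 + 40 + 30 = 100.

100 minutes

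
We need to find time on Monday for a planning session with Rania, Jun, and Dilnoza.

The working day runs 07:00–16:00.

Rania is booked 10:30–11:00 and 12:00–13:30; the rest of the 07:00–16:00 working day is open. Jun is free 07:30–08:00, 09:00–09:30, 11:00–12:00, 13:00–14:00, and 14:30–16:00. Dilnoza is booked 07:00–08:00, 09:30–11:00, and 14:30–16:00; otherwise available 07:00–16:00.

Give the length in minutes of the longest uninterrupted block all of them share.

60 minutes

Rania free within 07:00–16:00: 07:00–10:30, 11:00–12:00, 13:30–16:00.
Dilnoza free within 07:00–16:00: 08:00–09:30, 11:00–14:30.
Rania ∩ Jun: 07:30–08:00, 09:00–09:30, 11:00–12:00, 13:30–14:00, 14:30–16:00.
Rania ∩ Jun ∩ Dilnoza: 09:00–09:30, 11:00–12:00, 13:30–14:00.
Common window lengths: 30, 60, 30 min; longest is 60.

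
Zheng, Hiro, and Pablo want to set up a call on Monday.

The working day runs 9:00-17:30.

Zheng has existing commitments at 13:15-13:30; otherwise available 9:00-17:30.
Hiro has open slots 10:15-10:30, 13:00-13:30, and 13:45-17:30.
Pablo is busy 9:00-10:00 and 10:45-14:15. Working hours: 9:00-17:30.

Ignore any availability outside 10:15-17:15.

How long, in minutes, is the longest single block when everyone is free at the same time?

180 minutes

Zheng free within 09:00–17:30: 09:00–13:15, 13:30–17:30.
Pablo free within 09:00–17:30: 10:00–10:45, 14:15–17:30.
Zheng ∩ Hiro: 10:15–10:30, 13:00–13:15, 13:45–17:30.
Zheng ∩ Hiro ∩ Pablo: 10:15–10:30, 14:15–17:30.
Restricted to 10:15–17:15: 10:15–10:30, 14:15–17:15.
Common window lengths: 15, 180 min; longest is 180.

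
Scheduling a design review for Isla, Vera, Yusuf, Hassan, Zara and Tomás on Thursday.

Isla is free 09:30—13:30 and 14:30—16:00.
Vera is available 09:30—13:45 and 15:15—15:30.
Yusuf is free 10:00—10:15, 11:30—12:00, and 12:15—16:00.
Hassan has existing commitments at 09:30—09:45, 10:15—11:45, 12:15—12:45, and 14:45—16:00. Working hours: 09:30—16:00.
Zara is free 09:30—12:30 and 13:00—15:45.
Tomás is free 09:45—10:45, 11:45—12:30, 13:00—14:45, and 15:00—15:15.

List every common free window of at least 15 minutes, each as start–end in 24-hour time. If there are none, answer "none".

Hassan free within 09:30–16:00: 09:45–10:15, 11:45–12:15, 12:45–14:45.
Isla ∩ Vera: 09:30–13:30, 15:15–15:30.
Isla ∩ Vera ∩ Yusuf: 10:00–10:15, 11:30–12:00, 12:15–13:30, 15:15–15:30.
Isla ∩ Vera ∩ Yusuf ∩ Hassan: 10:00–10:15, 11:45–12:00, 12:45–13:30.
Isla ∩ Vera ∩ Yusuf ∩ Hassan ∩ Zara: 10:00–10:15, 11:45–12:00, 13:00–13:30.
Isla ∩ Vera ∩ Yusuf ∩ Hassan ∩ Zara ∩ Tomás: 10:00–10:15, 11:45–12:00, 13:00–13:30.
Windows ≥ 15 min: 10:00–10:15, 11:45–12:00, 13:00–13:30.

10:00–10:15, 11:45–12:00, 13:00–13:30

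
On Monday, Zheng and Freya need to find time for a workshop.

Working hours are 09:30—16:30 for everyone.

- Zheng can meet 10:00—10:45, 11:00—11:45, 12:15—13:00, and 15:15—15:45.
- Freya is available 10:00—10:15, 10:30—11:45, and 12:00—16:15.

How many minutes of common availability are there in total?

Zheng ∩ Freya: 10:00–10:15, 10:30–10:45, 11:00–11:45, 12:15–13:00, 15:15–15:45.
Total common minutes: 15 + 15 + 45 + 45 + 30 = 150.

150 minutes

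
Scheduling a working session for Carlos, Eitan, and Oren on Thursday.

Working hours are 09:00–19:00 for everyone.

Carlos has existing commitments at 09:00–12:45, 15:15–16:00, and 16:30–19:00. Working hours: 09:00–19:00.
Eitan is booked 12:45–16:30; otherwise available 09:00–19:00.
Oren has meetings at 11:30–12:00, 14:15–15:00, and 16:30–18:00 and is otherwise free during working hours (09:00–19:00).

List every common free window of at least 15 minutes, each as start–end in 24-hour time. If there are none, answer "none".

Carlos free within 09:00–19:00: 12:45–15:15, 16:00–16:30.
Eitan free within 09:00–19:00: 09:00–12:45, 16:30–19:00.
Oren free within 09:00–19:00: 09:00–11:30, 12:00–14:15, 15:00–16:30, 18:00–19:00.
Carlos ∩ Eitan: (none).
Carlos ∩ Eitan ∩ Oren: (none).
Windows ≥ 15 min: (none).

none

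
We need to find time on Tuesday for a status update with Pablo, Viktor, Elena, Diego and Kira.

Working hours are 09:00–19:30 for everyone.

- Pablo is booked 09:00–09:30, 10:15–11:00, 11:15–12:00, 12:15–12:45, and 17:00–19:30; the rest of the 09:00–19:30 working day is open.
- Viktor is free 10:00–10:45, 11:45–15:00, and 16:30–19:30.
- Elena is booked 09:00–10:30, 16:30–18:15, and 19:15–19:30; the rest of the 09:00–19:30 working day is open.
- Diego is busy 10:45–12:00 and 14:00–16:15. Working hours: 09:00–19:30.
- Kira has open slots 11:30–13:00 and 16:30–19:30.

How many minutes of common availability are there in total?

Pablo free within 09:00–19:30: 09:30–10:15, 11:00–11:15, 12:00–12:15, 12:45–17:00.
Elena free within 09:00–19:30: 10:30–16:30, 18:15–19:15.
Diego free within 09:00–19:30: 09:00–10:45, 12:00–14:00, 16:15–19:30.
Pablo ∩ Viktor: 10:00–10:15, 12:00–12:15, 12:45–15:00, 16:30–17:00.
Pablo ∩ Viktor ∩ Elena: 12:00–12:15, 12:45–15:00.
Pablo ∩ Viktor ∩ Elena ∩ Diego: 12:00–12:15, 12:45–14:00.
Pablo ∩ Viktor ∩ Elena ∩ Diego ∩ Kira: 12:00–12:15, 12:45–13:00.
Total common minutes: 15 + 15 = 30.

30 minutes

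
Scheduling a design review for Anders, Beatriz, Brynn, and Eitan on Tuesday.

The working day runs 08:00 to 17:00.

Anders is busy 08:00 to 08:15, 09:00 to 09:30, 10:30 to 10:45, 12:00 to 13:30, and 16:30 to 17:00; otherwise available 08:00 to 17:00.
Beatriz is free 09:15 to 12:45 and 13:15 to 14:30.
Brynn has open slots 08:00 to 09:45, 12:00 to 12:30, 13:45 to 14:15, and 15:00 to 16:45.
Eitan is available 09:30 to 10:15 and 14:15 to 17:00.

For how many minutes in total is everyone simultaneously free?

15 minutes

Anders free within 08:00–17:00: 08:15–09:00, 09:30–10:30, 10:45–12:00, 13:30–16:30.
Anders ∩ Beatriz: 09:30–10:30, 10:45–12:00, 13:30–14:30.
Anders ∩ Beatriz ∩ Brynn: 09:30–09:45, 13:45–14:15.
Anders ∩ Beatriz ∩ Brynn ∩ Eitan: 09:30–09:45.
Total common minutes: 15.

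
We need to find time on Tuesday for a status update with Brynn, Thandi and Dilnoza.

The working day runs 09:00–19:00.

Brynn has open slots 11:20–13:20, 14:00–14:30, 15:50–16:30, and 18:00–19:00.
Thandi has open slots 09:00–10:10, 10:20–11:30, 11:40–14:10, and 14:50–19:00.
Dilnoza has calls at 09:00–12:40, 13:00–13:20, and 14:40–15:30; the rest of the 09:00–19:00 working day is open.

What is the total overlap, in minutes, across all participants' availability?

130 minutes

Dilnoza free within 09:00–19:00: 12:40–13:00, 13:20–14:40, 15:30–19:00.
Brynn ∩ Thandi: 11:20–11:30, 11:40–13:20, 14:00–14:10, 15:50–16:30, 18:00–19:00.
Brynn ∩ Thandi ∩ Dilnoza: 12:40–13:00, 14:00–14:10, 15:50–16:30, 18:00–19:00.
Total common minutes: 20 + 10 + 40 + 60 = 130.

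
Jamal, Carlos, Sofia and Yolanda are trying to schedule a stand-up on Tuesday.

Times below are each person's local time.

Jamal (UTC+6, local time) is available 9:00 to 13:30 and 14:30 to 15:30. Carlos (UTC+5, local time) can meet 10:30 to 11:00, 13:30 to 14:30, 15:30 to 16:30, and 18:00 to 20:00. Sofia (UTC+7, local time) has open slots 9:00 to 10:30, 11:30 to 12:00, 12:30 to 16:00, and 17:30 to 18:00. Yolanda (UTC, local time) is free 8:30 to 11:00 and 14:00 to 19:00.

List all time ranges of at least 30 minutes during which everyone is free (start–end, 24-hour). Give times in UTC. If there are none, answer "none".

08:30–09:00

Jamal → UTC: 03:00–07:30, 08:30–09:30.
Carlos → UTC: 05:30–06:00, 08:30–09:30, 10:30–11:30, 13:00–15:00.
Sofia → UTC: 02:00–03:30, 04:30–05:00, 05:30–09:00, 10:30–11:00.
Yolanda → UTC: 08:30–11:00, 14:00–19:00.
Jamal ∩ Carlos: 05:30–06:00, 08:30–09:30.
Jamal ∩ Carlos ∩ Sofia: 05:30–06:00, 08:30–09:00.
Jamal ∩ Carlos ∩ Sofia ∩ Yolanda: 08:30–09:00.
Windows ≥ 30 min: 08:30–09:00.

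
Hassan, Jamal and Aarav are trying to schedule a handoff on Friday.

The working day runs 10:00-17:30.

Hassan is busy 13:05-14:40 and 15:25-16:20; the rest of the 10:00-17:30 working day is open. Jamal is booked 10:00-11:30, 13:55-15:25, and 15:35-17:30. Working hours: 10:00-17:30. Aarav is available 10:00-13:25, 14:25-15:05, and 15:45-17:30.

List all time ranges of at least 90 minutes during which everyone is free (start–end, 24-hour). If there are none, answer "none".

11:30–13:05

Hassan free within 10:00–17:30: 10:00–13:05, 14:40–15:25, 16:20–17:30.
Jamal free within 10:00–17:30: 11:30–13:55, 15:25–15:35.
Hassan ∩ Jamal: 11:30–13:05.
Hassan ∩ Jamal ∩ Aarav: 11:30–13:05.
Windows ≥ 90 min: 11:30–13:05.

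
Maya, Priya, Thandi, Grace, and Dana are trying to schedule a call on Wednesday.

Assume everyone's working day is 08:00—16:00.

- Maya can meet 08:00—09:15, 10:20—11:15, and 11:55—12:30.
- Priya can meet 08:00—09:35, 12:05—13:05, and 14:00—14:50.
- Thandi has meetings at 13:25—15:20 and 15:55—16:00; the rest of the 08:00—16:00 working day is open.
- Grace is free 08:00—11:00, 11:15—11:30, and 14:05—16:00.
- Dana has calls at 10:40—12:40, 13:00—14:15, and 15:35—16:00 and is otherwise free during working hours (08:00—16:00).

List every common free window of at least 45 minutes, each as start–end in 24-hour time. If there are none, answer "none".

08:00–09:15

Thandi free within 08:00–16:00: 08:00–13:25, 15:20–15:55.
Dana free within 08:00–16:00: 08:00–10:40, 12:40–13:00, 14:15–15:35.
Maya ∩ Priya: 08:00–09:15, 12:05–12:30.
Maya ∩ Priya ∩ Thandi: 08:00–09:15, 12:05–12:30.
Maya ∩ Priya ∩ Thandi ∩ Grace: 08:00–09:15.
Maya ∩ Priya ∩ Thandi ∩ Grace ∩ Dana: 08:00–09:15.
Windows ≥ 45 min: 08:00–09:15.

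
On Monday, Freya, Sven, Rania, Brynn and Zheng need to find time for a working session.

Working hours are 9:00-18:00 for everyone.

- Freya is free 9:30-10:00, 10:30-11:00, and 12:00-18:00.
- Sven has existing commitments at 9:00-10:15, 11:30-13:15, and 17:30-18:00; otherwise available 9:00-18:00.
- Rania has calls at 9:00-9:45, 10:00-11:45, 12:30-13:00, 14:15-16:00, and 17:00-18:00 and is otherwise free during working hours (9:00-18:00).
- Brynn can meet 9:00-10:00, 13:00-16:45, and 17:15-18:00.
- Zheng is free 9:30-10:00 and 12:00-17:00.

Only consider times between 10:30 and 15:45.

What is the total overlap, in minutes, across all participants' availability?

Sven free within 09:00–18:00: 10:15–11:30, 13:15–17:30.
Rania free within 09:00–18:00: 09:45–10:00, 11:45–12:30, 13:00–14:15, 16:00–17:00.
Freya ∩ Sven: 10:30–11:00, 13:15–17:30.
Freya ∩ Sven ∩ Rania: 13:15–14:15, 16:00–17:00.
Freya ∩ Sven ∩ Rania ∩ Brynn: 13:15–14:15, 16:00–16:45.
Freya ∩ Sven ∩ Rania ∩ Brynn ∩ Zheng: 13:15–14:15, 16:00–16:45.
Restricted to 10:30–15:45: 13:15–14:15.
Total common minutes: 60.

60 minutes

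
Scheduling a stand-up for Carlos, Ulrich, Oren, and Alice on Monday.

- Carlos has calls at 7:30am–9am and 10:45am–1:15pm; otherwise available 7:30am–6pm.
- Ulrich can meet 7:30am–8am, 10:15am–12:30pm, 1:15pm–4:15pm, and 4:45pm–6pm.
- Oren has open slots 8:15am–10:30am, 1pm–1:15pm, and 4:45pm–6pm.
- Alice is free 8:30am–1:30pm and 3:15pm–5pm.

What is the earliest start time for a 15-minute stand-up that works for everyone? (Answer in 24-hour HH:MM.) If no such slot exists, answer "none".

10:15

Carlos free within 07:30–18:00: 09:00–10:45, 13:15–18:00.
Carlos ∩ Ulrich: 10:15–10:45, 13:15–16:15, 16:45–18:00.
Carlos ∩ Ulrich ∩ Oren: 10:15–10:30, 16:45–18:00.
Carlos ∩ Ulrich ∩ Oren ∩ Alice: 10:15–10:30, 16:45–17:00.
Windows ≥ 15 min: 10:15–10:30, 16:45–17:00.
Earliest such window starts at 10:15.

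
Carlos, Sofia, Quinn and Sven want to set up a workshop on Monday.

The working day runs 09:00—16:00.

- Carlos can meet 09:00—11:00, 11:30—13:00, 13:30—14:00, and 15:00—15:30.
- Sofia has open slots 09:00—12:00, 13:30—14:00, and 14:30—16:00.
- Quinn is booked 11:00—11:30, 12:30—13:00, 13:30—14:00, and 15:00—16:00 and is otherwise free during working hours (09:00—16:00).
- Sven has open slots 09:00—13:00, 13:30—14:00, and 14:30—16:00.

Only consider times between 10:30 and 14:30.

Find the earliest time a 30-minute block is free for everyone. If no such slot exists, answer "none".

10:30

Quinn free within 09:00–16:00: 09:00–11:00, 11:30–12:30, 13:00–13:30, 14:00–15:00.
Carlos ∩ Sofia: 09:00–11:00, 11:30–12:00, 13:30–14:00, 15:00–15:30.
Carlos ∩ Sofia ∩ Quinn: 09:00–11:00, 11:30–12:00.
Carlos ∩ Sofia ∩ Quinn ∩ Sven: 09:00–11:00, 11:30–12:00.
Restricted to 10:30–14:30: 10:30–11:00, 11:30–12:00.
Windows ≥ 30 min: 10:30–11:00, 11:30–12:00.
Earliest such window starts at 10:30.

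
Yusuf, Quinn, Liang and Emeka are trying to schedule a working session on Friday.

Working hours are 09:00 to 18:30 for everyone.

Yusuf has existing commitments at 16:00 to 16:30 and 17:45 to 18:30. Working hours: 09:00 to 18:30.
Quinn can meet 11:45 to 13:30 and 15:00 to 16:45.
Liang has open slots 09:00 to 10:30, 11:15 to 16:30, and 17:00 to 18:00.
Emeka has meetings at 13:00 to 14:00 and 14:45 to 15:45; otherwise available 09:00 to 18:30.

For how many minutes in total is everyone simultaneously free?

Yusuf free within 09:00–18:30: 09:00–16:00, 16:30–17:45.
Emeka free within 09:00–18:30: 09:00–13:00, 14:00–14:45, 15:45–18:30.
Yusuf ∩ Quinn: 11:45–13:30, 15:00–16:00, 16:30–16:45.
Yusuf ∩ Quinn ∩ Liang: 11:45–13:30, 15:00–16:00.
Yusuf ∩ Quinn ∩ Liang ∩ Emeka: 11:45–13:00, 15:45–16:00.
Total common minutes: 75 + 15 = 90.

90 minutes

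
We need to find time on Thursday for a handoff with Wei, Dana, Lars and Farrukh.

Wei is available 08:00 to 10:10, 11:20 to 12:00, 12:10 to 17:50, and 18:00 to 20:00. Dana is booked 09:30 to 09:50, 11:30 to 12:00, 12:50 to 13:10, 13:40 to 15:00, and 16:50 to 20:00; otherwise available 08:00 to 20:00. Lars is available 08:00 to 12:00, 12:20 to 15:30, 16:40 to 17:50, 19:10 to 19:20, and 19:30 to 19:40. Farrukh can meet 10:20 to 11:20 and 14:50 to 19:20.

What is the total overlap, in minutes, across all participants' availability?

40 minutes

Dana free within 08:00–20:00: 08:00–09:30, 09:50–11:30, 12:00–12:50, 13:10–13:40, 15:00–16:50.
Wei ∩ Dana: 08:00–09:30, 09:50–10:10, 11:20–11:30, 12:10–12:50, 13:10–13:40, 15:00–16:50.
Wei ∩ Dana ∩ Lars: 08:00–09:30, 09:50–10:10, 11:20–11:30, 12:20–12:50, 13:10–13:40, 15:00–15:30, 16:40–16:50.
Wei ∩ Dana ∩ Lars ∩ Farrukh: 15:00–15:30, 16:40–16:50.
Total common minutes: 30 + 10 = 40.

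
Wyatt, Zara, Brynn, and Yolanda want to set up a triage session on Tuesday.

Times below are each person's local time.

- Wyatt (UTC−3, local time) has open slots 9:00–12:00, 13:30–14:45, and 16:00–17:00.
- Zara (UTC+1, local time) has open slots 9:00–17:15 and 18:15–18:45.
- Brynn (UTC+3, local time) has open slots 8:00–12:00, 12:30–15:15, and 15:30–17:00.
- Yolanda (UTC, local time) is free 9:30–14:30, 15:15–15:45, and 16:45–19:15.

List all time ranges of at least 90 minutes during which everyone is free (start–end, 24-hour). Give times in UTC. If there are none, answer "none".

12:30–14:00

Wyatt → UTC: 12:00–15:00, 16:30–17:45, 19:00–20:00.
Zara → UTC: 08:00–16:15, 17:15–17:45.
Brynn → UTC: 05:00–09:00, 09:30–12:15, 12:30–14:00.
Yolanda → UTC: 09:30–14:30, 15:15–15:45, 16:45–19:15.
Wyatt ∩ Zara: 12:00–15:00, 17:15–17:45.
Wyatt ∩ Zara ∩ Brynn: 12:00–12:15, 12:30–14:00.
Wyatt ∩ Zara ∩ Brynn ∩ Yolanda: 12:00–12:15, 12:30–14:00.
Windows ≥ 90 min: 12:30–14:00.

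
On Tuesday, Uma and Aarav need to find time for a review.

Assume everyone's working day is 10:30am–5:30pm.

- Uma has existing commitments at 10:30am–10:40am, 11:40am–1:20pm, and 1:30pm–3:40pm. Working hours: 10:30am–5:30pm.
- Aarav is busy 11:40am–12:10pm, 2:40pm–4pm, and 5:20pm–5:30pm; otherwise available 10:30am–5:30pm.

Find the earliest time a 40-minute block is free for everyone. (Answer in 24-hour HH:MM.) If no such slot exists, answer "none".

10:40

Uma free within 10:30–17:30: 10:40–11:40, 13:20–13:30, 15:40–17:30.
Aarav free within 10:30–17:30: 10:30–11:40, 12:10–14:40, 16:00–17:20.
Uma ∩ Aarav: 10:40–11:40, 13:20–13:30, 16:00–17:20.
Windows ≥ 40 min: 10:40–11:40, 16:00–17:20.
Earliest such window starts at 10:40.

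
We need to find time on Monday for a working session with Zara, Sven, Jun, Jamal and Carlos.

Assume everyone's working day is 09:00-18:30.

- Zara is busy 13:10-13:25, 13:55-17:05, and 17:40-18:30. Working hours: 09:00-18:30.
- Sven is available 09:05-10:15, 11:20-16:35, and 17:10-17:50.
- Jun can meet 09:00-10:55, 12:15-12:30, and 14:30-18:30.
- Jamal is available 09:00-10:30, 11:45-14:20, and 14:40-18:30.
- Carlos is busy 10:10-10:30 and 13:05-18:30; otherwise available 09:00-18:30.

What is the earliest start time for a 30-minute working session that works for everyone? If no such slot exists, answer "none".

09:05

Zara free within 09:00–18:30: 09:00–13:10, 13:25–13:55, 17:05–17:40.
Carlos free within 09:00–18:30: 09:00–10:10, 10:30–13:05.
Zara ∩ Sven: 09:05–10:15, 11:20–13:10, 13:25–13:55, 17:10–17:40.
Zara ∩ Sven ∩ Jun: 09:05–10:15, 12:15–12:30, 17:10–17:40.
Zara ∩ Sven ∩ Jun ∩ Jamal: 09:05–10:15, 12:15–12:30, 17:10–17:40.
Zara ∩ Sven ∩ Jun ∩ Jamal ∩ Carlos: 09:05–10:10, 12:15–12:30.
Windows ≥ 30 min: 09:05–10:10.
Earliest such window starts at 09:05.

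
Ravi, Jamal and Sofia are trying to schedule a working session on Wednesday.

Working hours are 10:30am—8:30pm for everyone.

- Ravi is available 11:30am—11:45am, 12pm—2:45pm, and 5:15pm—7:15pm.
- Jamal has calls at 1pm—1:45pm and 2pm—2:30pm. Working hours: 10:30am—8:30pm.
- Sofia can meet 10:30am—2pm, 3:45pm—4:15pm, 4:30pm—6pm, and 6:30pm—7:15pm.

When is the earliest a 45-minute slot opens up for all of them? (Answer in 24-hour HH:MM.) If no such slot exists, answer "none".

12:00

Jamal free within 10:30–20:30: 10:30–13:00, 13:45–14:00, 14:30–20:30.
Ravi ∩ Jamal: 11:30–11:45, 12:00–13:00, 13:45–14:00, 14:30–14:45, 17:15–19:15.
Ravi ∩ Jamal ∩ Sofia: 11:30–11:45, 12:00–13:00, 13:45–14:00, 17:15–18:00, 18:30–19:15.
Windows ≥ 45 min: 12:00–13:00, 17:15–18:00, 18:30–19:15.
Earliest such window starts at 12:00.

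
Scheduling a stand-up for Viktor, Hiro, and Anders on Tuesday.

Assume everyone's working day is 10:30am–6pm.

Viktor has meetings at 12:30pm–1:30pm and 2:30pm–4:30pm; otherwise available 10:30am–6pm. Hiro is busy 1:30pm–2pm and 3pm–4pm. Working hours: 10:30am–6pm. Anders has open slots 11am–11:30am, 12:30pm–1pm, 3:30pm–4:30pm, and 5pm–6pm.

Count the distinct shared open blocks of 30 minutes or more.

2

Viktor free within 10:30–18:00: 10:30–12:30, 13:30–14:30, 16:30–18:00.
Hiro free within 10:30–18:00: 10:30–13:30, 14:00–15:00, 16:00–18:00.
Viktor ∩ Hiro: 10:30–12:30, 14:00–14:30, 16:30–18:00.
Viktor ∩ Hiro ∩ Anders: 11:00–11:30, 17:00–18:00.
Windows ≥ 30 min: 11:00–11:30, 17:00–18:00.
That's 2 windows.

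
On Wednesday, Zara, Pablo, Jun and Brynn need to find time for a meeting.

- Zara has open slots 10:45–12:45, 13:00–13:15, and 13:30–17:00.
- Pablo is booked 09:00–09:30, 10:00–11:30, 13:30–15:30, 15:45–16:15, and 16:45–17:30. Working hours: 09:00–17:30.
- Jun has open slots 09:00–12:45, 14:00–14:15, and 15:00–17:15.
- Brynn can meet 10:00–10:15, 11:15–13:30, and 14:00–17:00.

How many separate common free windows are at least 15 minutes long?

Pablo free within 09:00–17:30: 09:30–10:00, 11:30–13:30, 15:30–15:45, 16:15–16:45.
Zara ∩ Pablo: 11:30–12:45, 13:00–13:15, 15:30–15:45, 16:15–16:45.
Zara ∩ Pablo ∩ Jun: 11:30–12:45, 15:30–15:45, 16:15–16:45.
Zara ∩ Pablo ∩ Jun ∩ Brynn: 11:30–12:45, 15:30–15:45, 16:15–16:45.
Windows ≥ 15 min: 11:30–12:45, 15:30–15:45, 16:15–16:45.
That's 3 windows.

3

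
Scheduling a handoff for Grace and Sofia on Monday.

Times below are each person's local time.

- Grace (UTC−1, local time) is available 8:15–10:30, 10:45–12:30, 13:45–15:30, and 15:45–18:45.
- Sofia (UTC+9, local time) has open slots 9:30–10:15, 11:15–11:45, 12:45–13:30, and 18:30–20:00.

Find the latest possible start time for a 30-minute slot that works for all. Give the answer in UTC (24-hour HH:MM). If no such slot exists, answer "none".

Grace → UTC: 09:15–11:30, 11:45–13:30, 14:45–16:30, 16:45–19:45.
Sofia → UTC: 00:30–01:15, 02:15–02:45, 03:45–04:30, 09:30–11:00.
Grace ∩ Sofia: 09:30–11:00.
Windows ≥ 30 min: 09:30–11:00.
Latest start in the last window 09:30–11:00 is 11:00 − 30 min = 10:30.

10:30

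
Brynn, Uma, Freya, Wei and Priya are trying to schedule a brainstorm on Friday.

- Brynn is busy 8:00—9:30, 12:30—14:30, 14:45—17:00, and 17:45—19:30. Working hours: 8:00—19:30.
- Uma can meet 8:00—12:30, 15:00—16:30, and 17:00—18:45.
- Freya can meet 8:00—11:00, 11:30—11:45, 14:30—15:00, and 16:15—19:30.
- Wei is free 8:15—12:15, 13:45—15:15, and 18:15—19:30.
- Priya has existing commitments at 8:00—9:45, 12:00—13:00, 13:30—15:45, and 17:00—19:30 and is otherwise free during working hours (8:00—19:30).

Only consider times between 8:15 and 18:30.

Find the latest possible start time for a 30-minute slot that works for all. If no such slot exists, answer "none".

Brynn free within 08:00–19:30: 09:30–12:30, 14:30–14:45, 17:00–17:45.
Priya free within 08:00–19:30: 09:45–12:00, 13:00–13:30, 15:45–17:00.
Brynn ∩ Uma: 09:30–12:30, 17:00–17:45.
Brynn ∩ Uma ∩ Freya: 09:30–11:00, 11:30–11:45, 17:00–17:45.
Brynn ∩ Uma ∩ Freya ∩ Wei: 09:30–11:00, 11:30–11:45.
Brynn ∩ Uma ∩ Freya ∩ Wei ∩ Priya: 09:45–11:00, 11:30–11:45.
Restricted to 08:15–18:30: 09:45–11:00, 11:30–11:45.
Windows ≥ 30 min: 09:45–11:00.
Latest start in the last window 09:45–11:00 is 11:00 − 30 min = 10:30.

10:30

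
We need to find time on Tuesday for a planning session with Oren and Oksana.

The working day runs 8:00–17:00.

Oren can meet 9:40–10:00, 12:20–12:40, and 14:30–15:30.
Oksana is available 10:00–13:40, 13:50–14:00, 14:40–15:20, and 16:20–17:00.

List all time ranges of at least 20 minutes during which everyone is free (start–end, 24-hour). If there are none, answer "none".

Oren ∩ Oksana: 12:20–12:40, 14:40–15:20.
Windows ≥ 20 min: 12:20–12:40, 14:40–15:20.

12:20–12:40, 14:40–15:20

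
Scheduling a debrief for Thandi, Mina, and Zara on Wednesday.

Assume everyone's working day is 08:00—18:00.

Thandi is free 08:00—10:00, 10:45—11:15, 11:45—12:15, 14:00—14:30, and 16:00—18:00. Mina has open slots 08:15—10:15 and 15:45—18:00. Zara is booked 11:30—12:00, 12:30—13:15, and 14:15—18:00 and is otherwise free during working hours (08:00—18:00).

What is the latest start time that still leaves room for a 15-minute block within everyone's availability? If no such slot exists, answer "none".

Zara free within 08:00–18:00: 08:00–11:30, 12:00–12:30, 13:15–14:15.
Thandi ∩ Mina: 08:15–10:00, 16:00–18:00.
Thandi ∩ Mina ∩ Zara: 08:15–10:00.
Windows ≥ 15 min: 08:15–10:00.
Latest start in the last window 08:15–10:00 is 10:00 − 15 min = 09:45.

09:45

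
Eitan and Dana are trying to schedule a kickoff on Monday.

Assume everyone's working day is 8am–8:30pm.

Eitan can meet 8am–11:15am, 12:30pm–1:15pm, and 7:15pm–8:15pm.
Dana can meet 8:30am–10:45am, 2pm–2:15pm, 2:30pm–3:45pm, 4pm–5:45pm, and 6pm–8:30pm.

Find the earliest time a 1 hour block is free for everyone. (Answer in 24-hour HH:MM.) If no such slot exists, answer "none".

08:30

Eitan ∩ Dana: 08:30–10:45, 19:15–20:15.
Windows ≥ 60 min: 08:30–10:45, 19:15–20:15.
Earliest such window starts at 08:30.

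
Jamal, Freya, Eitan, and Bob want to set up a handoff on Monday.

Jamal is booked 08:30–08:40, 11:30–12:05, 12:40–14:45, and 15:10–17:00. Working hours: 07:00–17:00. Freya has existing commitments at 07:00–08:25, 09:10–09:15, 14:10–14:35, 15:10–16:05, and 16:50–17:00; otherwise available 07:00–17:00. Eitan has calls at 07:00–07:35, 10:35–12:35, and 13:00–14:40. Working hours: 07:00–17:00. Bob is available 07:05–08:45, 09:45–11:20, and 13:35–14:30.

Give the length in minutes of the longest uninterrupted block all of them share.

Jamal free within 07:00–17:00: 07:00–08:30, 08:40–11:30, 12:05–12:40, 14:45–15:10.
Freya free within 07:00–17:00: 08:25–09:10, 09:15–14:10, 14:35–15:10, 16:05–16:50.
Eitan free within 07:00–17:00: 07:35–10:35, 12:35–13:00, 14:40–17:00.
Jamal ∩ Freya: 08:25–08:30, 08:40–09:10, 09:15–11:30, 12:05–12:40, 14:45–15:10.
Jamal ∩ Freya ∩ Eitan: 08:25–08:30, 08:40–09:10, 09:15–10:35, 12:35–12:40, 14:45–15:10.
Jamal ∩ Freya ∩ Eitan ∩ Bob: 08:25–08:30, 08:40–08:45, 09:45–10:35.
Common window lengths: 5, 5, 50 min; longest is 50.

50 minutes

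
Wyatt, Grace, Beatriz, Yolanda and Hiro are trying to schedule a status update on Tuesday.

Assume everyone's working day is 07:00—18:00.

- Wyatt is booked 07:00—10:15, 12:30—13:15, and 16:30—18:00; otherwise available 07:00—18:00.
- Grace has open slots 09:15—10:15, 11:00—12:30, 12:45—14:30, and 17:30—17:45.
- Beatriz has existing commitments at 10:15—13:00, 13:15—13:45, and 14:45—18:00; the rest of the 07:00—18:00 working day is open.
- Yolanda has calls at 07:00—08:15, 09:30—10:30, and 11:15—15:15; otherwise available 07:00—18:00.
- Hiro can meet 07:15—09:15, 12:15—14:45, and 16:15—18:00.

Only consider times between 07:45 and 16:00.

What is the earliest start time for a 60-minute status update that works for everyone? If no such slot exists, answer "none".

none

Wyatt free within 07:00–18:00: 10:15–12:30, 13:15–16:30.
Beatriz free within 07:00–18:00: 07:00–10:15, 13:00–13:15, 13:45–14:45.
Yolanda free within 07:00–18:00: 08:15–09:30, 10:30–11:15, 15:15–18:00.
Wyatt ∩ Grace: 11:00–12:30, 13:15–14:30.
Wyatt ∩ Grace ∩ Beatriz: 13:45–14:30.
Wyatt ∩ Grace ∩ Beatriz ∩ Yolanda: (none).
Wyatt ∩ Grace ∩ Beatriz ∩ Yolanda ∩ Hiro: (none).
Restricted to 07:45–16:00: (none).
Windows ≥ 60 min: (none).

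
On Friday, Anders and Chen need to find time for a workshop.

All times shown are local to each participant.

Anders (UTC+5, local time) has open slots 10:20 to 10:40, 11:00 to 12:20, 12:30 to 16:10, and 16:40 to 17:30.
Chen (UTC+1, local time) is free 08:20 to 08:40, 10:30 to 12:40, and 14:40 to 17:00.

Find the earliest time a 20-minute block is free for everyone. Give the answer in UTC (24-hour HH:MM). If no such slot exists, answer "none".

09:30

Anders → UTC: 05:20–05:40, 06:00–07:20, 07:30–11:10, 11:40–12:30.
Chen → UTC: 07:20–07:40, 09:30–11:40, 13:40–16:00.
Anders ∩ Chen: 07:30–07:40, 09:30–11:10.
Windows ≥ 20 min: 09:30–11:10.
Earliest such window starts at 09:30.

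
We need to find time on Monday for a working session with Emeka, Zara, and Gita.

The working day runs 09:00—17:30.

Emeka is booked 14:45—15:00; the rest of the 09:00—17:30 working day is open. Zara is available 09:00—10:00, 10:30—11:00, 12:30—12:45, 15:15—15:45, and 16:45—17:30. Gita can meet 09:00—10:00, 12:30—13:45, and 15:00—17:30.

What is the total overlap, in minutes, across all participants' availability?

150 minutes

Emeka free within 09:00–17:30: 09:00–14:45, 15:00–17:30.
Emeka ∩ Zara: 09:00–10:00, 10:30–11:00, 12:30–12:45, 15:15–15:45, 16:45–17:30.
Emeka ∩ Zara ∩ Gita: 09:00–10:00, 12:30–12:45, 15:15–15:45, 16:45–17:30.
Total common minutes: 60 + 15 + 30 + 45 = 150.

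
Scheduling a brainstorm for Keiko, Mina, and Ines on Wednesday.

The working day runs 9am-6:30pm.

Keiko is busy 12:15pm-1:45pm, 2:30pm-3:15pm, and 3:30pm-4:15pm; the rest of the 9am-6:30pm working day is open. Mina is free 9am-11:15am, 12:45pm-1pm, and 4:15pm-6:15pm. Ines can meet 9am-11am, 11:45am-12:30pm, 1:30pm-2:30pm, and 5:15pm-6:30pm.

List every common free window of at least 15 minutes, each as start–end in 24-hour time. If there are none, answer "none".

09:00–11:00, 17:15–18:15

Keiko free within 09:00–18:30: 09:00–12:15, 13:45–14:30, 15:15–15:30, 16:15–18:30.
Keiko ∩ Mina: 09:00–11:15, 16:15–18:15.
Keiko ∩ Mina ∩ Ines: 09:00–11:00, 17:15–18:15.
Windows ≥ 15 min: 09:00–11:00, 17:15–18:15.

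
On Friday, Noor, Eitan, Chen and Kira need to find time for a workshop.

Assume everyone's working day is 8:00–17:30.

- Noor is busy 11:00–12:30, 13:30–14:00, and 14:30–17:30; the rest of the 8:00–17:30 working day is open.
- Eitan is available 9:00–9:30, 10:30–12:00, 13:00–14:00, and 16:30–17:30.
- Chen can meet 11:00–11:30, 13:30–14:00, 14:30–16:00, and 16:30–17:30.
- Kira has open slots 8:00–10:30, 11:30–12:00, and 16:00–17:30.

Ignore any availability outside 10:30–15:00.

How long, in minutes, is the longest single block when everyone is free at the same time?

0 minutes

Noor free within 08:00–17:30: 08:00–11:00, 12:30–13:30, 14:00–14:30.
Noor ∩ Eitan: 09:00–09:30, 10:30–11:00, 13:00–13:30.
Noor ∩ Eitan ∩ Chen: (none).
Noor ∩ Eitan ∩ Chen ∩ Kira: (none).
Restricted to 10:30–15:00: (none).
No common window.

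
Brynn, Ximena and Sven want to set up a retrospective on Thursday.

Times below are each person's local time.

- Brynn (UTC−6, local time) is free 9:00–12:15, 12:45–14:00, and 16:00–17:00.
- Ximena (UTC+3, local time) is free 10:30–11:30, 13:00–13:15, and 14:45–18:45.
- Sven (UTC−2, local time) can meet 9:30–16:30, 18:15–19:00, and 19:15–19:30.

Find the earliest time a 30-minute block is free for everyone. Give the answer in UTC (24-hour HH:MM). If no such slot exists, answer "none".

Brynn → UTC: 15:00–18:15, 18:45–20:00, 22:00–23:00.
Ximena → UTC: 07:30–08:30, 10:00–10:15, 11:45–15:45.
Sven → UTC: 11:30–18:30, 20:15–21:00, 21:15–21:30.
Brynn ∩ Ximena: 15:00–15:45.
Brynn ∩ Ximena ∩ Sven: 15:00–15:45.
Windows ≥ 30 min: 15:00–15:45.
Earliest such window starts at 15:00.

15:00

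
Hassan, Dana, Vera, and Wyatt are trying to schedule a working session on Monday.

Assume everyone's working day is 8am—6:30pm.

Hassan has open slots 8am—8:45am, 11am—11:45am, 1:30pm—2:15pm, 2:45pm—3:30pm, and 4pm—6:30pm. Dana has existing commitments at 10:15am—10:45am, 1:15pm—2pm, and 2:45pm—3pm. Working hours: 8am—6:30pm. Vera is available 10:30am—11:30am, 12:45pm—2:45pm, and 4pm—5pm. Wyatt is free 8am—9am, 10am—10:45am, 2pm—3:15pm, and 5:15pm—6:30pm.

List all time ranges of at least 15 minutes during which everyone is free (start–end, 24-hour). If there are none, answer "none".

Dana free within 08:00–18:30: 08:00–10:15, 10:45–13:15, 14:00–14:45, 15:00–18:30.
Hassan ∩ Dana: 08:00–08:45, 11:00–11:45, 14:00–14:15, 15:00–15:30, 16:00–18:30.
Hassan ∩ Dana ∩ Vera: 11:00–11:30, 14:00–14:15, 16:00–17:00.
Hassan ∩ Dana ∩ Vera ∩ Wyatt: 14:00–14:15.
Windows ≥ 15 min: 14:00–14:15.

14:00–14:15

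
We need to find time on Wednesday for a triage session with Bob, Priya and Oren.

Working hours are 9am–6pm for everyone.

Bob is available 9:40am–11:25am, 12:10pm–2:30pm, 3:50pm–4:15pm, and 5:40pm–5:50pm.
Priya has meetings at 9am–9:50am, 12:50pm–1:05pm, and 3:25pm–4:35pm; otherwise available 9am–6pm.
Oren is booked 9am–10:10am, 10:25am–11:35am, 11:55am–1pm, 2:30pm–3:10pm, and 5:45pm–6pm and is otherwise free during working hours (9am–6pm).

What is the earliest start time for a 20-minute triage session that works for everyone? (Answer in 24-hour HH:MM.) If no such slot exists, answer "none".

13:05

Priya free within 09:00–18:00: 09:50–12:50, 13:05–15:25, 16:35–18:00.
Oren free within 09:00–18:00: 10:10–10:25, 11:35–11:55, 13:00–14:30, 15:10–17:45.
Bob ∩ Priya: 09:50–11:25, 12:10–12:50, 13:05–14:30, 17:40–17:50.
Bob ∩ Priya ∩ Oren: 10:10–10:25, 13:05–14:30, 17:40–17:45.
Windows ≥ 20 min: 13:05–14:30.
Earliest such window starts at 13:05.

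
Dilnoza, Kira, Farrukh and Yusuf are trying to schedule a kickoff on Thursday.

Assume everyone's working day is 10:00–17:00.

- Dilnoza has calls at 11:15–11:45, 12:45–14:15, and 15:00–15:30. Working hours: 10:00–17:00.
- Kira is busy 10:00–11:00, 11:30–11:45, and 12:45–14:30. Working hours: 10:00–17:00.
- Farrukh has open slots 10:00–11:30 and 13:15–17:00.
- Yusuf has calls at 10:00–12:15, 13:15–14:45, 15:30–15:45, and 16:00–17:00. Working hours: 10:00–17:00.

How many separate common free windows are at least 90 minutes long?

Dilnoza free within 10:00–17:00: 10:00–11:15, 11:45–12:45, 14:15–15:00, 15:30–17:00.
Kira free within 10:00–17:00: 11:00–11:30, 11:45–12:45, 14:30–17:00.
Yusuf free within 10:00–17:00: 12:15–13:15, 14:45–15:30, 15:45–16:00.
Dilnoza ∩ Kira: 11:00–11:15, 11:45–12:45, 14:30–15:00, 15:30–17:00.
Dilnoza ∩ Kira ∩ Farrukh: 11:00–11:15, 14:30–15:00, 15:30–17:00.
Dilnoza ∩ Kira ∩ Farrukh ∩ Yusuf: 14:45–15:00, 15:45–16:00.
Windows ≥ 90 min: (none).
That's 0 windows.

0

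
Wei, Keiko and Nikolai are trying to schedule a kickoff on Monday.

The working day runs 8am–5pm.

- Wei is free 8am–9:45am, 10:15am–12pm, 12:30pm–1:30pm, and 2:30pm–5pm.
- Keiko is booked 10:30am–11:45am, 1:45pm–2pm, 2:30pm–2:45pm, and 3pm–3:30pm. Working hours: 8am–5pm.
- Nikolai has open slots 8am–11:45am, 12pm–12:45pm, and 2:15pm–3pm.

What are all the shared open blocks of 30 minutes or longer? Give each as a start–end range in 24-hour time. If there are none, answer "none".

Keiko free within 08:00–17:00: 08:00–10:30, 11:45–13:45, 14:00–14:30, 14:45–15:00, 15:30–17:00.
Wei ∩ Keiko: 08:00–09:45, 10:15–10:30, 11:45–12:00, 12:30–13:30, 14:45–15:00, 15:30–17:00.
Wei ∩ Keiko ∩ Nikolai: 08:00–09:45, 10:15–10:30, 12:30–12:45, 14:45–15:00.
Windows ≥ 30 min: 08:00–09:45.

08:00–09:45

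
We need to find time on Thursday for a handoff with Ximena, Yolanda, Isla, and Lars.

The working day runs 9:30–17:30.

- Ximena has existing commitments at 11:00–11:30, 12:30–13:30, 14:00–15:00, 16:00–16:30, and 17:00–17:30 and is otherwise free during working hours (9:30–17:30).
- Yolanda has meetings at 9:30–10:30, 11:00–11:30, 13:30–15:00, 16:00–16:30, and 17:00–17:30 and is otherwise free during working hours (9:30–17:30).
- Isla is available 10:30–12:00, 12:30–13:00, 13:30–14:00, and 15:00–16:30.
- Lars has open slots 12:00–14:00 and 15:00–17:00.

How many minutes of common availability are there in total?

Ximena free within 09:30–17:30: 09:30–11:00, 11:30–12:30, 13:30–14:00, 15:00–16:00, 16:30–17:00.
Yolanda free within 09:30–17:30: 10:30–11:00, 11:30–13:30, 15:00–16:00, 16:30–17:00.
Ximena ∩ Yolanda: 10:30–11:00, 11:30–12:30, 15:00–16:00, 16:30–17:00.
Ximena ∩ Yolanda ∩ Isla: 10:30–11:00, 11:30–12:00, 15:00–16:00.
Ximena ∩ Yolanda ∩ Isla ∩ Lars: 15:00–16:00.
Total common minutes: 60.

60 minutes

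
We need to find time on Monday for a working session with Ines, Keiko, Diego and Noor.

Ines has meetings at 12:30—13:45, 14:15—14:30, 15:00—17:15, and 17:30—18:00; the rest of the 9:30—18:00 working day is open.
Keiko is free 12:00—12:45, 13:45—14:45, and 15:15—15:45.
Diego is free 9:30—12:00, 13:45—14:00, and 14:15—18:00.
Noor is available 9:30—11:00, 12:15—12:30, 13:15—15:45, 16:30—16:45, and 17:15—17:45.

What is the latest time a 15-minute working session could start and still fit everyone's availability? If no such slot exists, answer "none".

Ines free within 09:30–18:00: 09:30–12:30, 13:45–14:15, 14:30–15:00, 17:15–17:30.
Ines ∩ Keiko: 12:00–12:30, 13:45–14:15, 14:30–14:45.
Ines ∩ Keiko ∩ Diego: 13:45–14:00, 14:30–14:45.
Ines ∩ Keiko ∩ Diego ∩ Noor: 13:45–14:00, 14:30–14:45.
Windows ≥ 15 min: 13:45–14:00, 14:30–14:45.
Latest start in the last window 14:30–14:45 is 14:45 − 15 min = 14:30.

14:30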